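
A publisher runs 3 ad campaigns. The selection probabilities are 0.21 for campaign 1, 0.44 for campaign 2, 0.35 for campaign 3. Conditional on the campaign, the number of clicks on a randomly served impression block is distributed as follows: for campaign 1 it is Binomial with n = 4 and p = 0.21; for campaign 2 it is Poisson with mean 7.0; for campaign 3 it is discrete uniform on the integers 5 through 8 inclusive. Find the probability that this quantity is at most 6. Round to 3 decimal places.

0.583

Conditional on each campaign, P(X ≤ 6): 1: 1; 2: 0.449711; 3: 0.5.
By total probability, P(X ≤ 6) = 0.21·1 + 0.44·0.449711 + 0.35·0.5 = 0.582873.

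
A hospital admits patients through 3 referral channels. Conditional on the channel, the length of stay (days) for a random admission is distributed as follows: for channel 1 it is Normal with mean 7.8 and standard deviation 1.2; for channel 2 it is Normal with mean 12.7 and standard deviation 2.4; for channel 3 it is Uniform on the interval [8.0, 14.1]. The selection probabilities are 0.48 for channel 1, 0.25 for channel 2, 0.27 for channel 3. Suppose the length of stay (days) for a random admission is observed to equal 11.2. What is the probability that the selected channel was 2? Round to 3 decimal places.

Likelihoods f(11.2 | ·): 1: 0.00600508; 2: 0.136734; 3: 0.163934.
Posterior ∝ prior × likelihood. Numerator for 2: 0.25·0.136734 = 0.0341834.
Normalizing constant: 0.48·0.00600508 + 0.25·0.136734 + 0.27·0.163934 = 0.0813282.
P(2 | observation) = 0.0341834 / 0.0813282 = 0.420315.

0.420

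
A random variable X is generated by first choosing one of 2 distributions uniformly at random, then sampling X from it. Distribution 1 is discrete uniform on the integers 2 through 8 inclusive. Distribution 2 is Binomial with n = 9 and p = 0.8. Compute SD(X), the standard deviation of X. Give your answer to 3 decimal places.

Per component, 1: μ=5, E[X²]=29; 2: μ=7.2, E[X²]=53.28.
E[X] = 0.5·5 + 0.5·7.2 = 6.1.
E[X²] = 0.5·29 + 0.5·53.28 = 41.14.
Var(X) = E[X²] − (E[X])² = 41.14 − 37.21 = 3.93.
SD(X) = √3.93 = 1.98242.

1.982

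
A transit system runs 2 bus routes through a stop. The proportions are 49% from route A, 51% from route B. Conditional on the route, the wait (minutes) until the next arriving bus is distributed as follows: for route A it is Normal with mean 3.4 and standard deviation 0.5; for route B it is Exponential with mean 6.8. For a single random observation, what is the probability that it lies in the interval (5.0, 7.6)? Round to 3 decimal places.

Conditional on each route, P(5.0 < X < 7.6): A: 0.000687138; B: 0.152316.
By total probability, P(5.0 < X < 7.6) = 0.49·0.000687138 + 0.51·0.152316 = 0.0780179.

0.078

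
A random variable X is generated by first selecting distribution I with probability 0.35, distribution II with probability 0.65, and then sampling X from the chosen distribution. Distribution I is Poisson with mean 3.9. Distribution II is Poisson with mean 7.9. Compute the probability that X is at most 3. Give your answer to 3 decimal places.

Conditional on each component, P(X ≤ 3): I: 0.453247; II: 0.0453338.
By total probability, P(X ≤ 3) = 0.35·0.453247 + 0.65·0.0453338 = 0.188103.

0.188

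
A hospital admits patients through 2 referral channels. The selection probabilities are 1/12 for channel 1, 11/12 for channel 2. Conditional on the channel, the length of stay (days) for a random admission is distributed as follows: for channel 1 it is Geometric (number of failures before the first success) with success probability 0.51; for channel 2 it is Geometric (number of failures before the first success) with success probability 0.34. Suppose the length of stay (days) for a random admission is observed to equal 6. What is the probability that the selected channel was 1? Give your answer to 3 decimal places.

Likelihoods P(X=6 | ·): 1: 0.00705906; 2: 0.0281023.
Posterior ∝ prior × likelihood. Numerator for 1: 0.0833333·0.00705906 = 0.000588255.
Normalizing constant: 0.0833333·0.00705906 + 0.916667·0.0281023 = 0.0263487.
P(1 | observation) = 0.000588255 / 0.0263487 = 0.0223257.

0.022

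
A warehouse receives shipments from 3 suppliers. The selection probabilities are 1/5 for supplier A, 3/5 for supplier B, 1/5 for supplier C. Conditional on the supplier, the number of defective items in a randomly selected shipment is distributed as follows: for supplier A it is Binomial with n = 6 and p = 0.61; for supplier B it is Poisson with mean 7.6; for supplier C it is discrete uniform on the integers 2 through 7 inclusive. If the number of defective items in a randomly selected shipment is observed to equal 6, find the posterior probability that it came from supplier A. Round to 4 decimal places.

0.0831

Likelihoods P(X=6 | ·): A: 0.0515204; B: 0.13394; C: 0.166667.
Posterior ∝ prior × likelihood. Numerator for A: 0.2·0.0515204 = 0.0103041.
Normalizing constant: 0.2·0.0515204 + 0.6·0.13394 + 0.2·0.166667 = 0.124002.
P(A | observation) = 0.0103041 / 0.124002 = 0.0830963.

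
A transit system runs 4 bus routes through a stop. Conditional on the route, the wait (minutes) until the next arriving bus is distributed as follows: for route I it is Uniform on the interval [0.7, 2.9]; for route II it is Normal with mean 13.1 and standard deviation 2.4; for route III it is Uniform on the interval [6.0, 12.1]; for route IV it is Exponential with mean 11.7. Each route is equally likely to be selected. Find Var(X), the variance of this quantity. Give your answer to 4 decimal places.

Per component, I: μ=1.8, E[X²]=3.64333; II: μ=13.1, E[X²]=177.37; III: μ=9.05, E[X²]=85.0033; IV: μ=11.7, E[X²]=273.78.
E[X] = 0.25·1.8 + 0.25·13.1 + 0.25·9.05 + 0.25·11.7 = 8.9125.
E[X²] = 0.25·3.64333 + 0.25·177.37 + 0.25·85.0033 + 0.25·273.78 = 134.949.
Var(X) = E[X²] − (E[X])² = 134.949 − 79.4327 = 55.5165.

55.5165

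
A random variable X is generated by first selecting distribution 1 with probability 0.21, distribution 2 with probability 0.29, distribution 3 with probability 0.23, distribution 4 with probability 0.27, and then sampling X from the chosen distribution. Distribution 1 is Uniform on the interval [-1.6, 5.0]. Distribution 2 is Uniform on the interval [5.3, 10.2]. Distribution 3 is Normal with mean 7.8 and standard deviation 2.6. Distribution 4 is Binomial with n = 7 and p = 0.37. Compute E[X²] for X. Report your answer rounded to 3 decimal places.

37.167

For each component E[X²] = Var + (mean)², giving 1: 6.52; 2: 62.0633; 3: 67.6; 4: 8.3398.
Overall E[X²] = 0.21·6.52 + 0.29·62.0633 + 0.23·67.6 + 0.27·8.3398 = 37.1673.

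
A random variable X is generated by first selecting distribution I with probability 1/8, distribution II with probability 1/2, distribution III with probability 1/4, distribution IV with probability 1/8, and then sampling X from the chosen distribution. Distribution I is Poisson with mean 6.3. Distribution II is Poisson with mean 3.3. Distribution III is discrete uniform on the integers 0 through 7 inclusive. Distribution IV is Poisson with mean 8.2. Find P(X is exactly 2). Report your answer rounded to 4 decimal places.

Conditional on each component, P(X = 2): I: 0.0364415; II: 0.200829; III: 0.125; IV: 0.00923385.
By total probability, P(X = 2) = 0.125·0.0364415 + 0.5·0.200829 + 0.25·0.125 + 0.125·0.00923385 = 0.137374.

0.1374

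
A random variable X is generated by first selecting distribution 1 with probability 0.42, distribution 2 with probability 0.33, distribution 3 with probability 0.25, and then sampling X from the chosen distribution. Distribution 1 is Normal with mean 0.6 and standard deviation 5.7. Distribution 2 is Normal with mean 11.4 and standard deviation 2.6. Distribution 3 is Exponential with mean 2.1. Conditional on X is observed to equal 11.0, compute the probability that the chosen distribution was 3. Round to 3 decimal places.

Likelihoods f(11.0 | ·): 1: 0.0132479; 2: 0.151634; 3: 0.00252874.
Posterior ∝ prior × likelihood. Numerator for 3: 0.25·0.00252874 = 0.000632186.
Normalizing constant: 0.42·0.0132479 + 0.33·0.151634 + 0.25·0.00252874 = 0.0562356.
P(3 | observation) = 0.000632186 / 0.0562356 = 0.0112417.

0.011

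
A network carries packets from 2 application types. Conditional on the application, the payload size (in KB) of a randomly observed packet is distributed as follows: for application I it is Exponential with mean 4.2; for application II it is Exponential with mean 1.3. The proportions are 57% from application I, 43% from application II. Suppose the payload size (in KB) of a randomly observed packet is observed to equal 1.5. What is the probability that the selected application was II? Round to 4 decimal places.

0.5235

Likelihoods f(1.5 | ·): I: 0.166589; II: 0.242632.
Posterior ∝ prior × likelihood. Numerator for II: 0.43·0.242632 = 0.104332.
Normalizing constant: 0.57·0.166589 + 0.43·0.242632 = 0.199287.
P(II | observation) = 0.104332 / 0.199287 = 0.523524.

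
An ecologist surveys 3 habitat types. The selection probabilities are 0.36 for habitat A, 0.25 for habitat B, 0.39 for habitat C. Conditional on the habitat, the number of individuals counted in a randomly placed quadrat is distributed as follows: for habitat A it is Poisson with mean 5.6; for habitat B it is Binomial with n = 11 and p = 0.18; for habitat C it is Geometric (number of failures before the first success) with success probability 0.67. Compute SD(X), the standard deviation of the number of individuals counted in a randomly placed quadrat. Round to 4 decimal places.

Per component, A: μ=5.6, E[X²]=36.96; B: μ=1.98, E[X²]=5.544; C: μ=0.492537, E[X²]=0.977723.
E[X] = 0.36·5.6 + 0.25·1.98 + 0.39·0.492537 = 2.70309.
E[X²] = 0.36·36.96 + 0.25·5.544 + 0.39·0.977723 = 15.0729.
Var(X) = E[X²] − (E[X])² = 15.0729 − 7.30669 = 7.76622.
SD(X) = √7.76622 = 2.78679.

2.7868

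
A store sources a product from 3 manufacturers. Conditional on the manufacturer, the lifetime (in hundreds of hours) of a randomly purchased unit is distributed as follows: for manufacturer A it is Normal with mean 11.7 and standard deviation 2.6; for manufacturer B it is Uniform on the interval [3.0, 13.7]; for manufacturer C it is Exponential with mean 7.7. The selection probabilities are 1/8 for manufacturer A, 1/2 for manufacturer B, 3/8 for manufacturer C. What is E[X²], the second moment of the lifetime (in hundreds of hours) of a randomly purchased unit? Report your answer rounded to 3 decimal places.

102.055

For each component E[X²] = Var + (mean)², giving A: 143.65; B: 79.2633; C: 118.58.
Overall E[X²] = 0.125·143.65 + 0.5·79.2633 + 0.375·118.58 = 102.055.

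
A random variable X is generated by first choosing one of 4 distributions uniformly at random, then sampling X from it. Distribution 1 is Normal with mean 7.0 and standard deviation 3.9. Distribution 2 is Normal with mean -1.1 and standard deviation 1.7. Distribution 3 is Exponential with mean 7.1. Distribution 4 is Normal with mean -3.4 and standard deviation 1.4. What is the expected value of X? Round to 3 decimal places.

Component means — 1: 7; 2: -1.1; 3: 7.1; 4: -3.4.
E[X] = 0.25·7 + 0.25·-1.1 + 0.25·7.1 + 0.25·-3.4 = 2.4.

2.400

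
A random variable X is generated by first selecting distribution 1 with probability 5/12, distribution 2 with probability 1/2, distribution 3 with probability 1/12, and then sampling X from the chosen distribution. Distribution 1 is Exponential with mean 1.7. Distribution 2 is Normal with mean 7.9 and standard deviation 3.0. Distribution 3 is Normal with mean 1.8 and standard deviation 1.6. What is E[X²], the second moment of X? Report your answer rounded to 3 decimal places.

38.597

For each component E[X²] = Var + (mean)², giving 1: 5.78; 2: 71.41; 3: 5.8.
Overall E[X²] = 0.416667·5.78 + 0.5·71.41 + 0.0833333·5.8 = 38.5967.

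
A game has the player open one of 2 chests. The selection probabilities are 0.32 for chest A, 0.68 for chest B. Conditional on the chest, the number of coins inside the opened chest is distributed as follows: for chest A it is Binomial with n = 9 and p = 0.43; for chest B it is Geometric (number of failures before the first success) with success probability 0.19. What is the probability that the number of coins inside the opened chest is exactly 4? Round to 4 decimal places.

Conditional on each chest, P(X = 4): A: 0.25919; B: 0.0817888.
By total probability, P(X = 4) = 0.32·0.25919 + 0.68·0.0817888 = 0.138557.

0.1386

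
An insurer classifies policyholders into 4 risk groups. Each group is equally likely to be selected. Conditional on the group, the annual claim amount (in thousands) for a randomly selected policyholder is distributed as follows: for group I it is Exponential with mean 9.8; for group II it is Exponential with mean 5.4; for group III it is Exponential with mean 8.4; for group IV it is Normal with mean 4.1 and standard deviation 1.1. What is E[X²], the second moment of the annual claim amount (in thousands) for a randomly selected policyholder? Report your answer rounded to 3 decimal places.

102.385

For each component E[X²] = Var + (mean)², giving I: 192.08; II: 58.32; III: 141.12; IV: 18.02.
Overall E[X²] = 0.25·192.08 + 0.25·58.32 + 0.25·141.12 + 0.25·18.02 = 102.385.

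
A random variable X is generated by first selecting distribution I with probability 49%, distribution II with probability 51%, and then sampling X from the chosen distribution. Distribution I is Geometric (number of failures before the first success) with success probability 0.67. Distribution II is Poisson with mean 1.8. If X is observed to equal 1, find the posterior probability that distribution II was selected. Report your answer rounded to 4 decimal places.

0.5834

Likelihoods P(X=1 | ·): I: 0.2211; II: 0.297538.
Posterior ∝ prior × likelihood. Numerator for II: 0.51·0.297538 = 0.151744.
Normalizing constant: 0.49·0.2211 + 0.51·0.297538 = 0.260083.
P(II | observation) = 0.151744 / 0.260083 = 0.583445.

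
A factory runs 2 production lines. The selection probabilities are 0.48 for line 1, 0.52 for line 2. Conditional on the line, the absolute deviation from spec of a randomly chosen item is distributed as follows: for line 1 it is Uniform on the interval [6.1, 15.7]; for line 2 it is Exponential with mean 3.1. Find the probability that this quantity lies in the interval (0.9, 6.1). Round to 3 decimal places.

Conditional on each line, P(0.9 < X < 6.1): 1: 0; 2: 0.60825.
By total probability, P(0.9 < X < 6.1) = 0.48·0 + 0.52·0.60825 = 0.31629.

0.316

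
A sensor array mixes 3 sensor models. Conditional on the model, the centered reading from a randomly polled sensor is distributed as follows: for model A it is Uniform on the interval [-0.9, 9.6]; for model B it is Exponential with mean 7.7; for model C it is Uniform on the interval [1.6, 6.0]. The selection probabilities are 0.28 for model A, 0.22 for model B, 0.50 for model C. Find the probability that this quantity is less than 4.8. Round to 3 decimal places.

0.618

Conditional on each model, P(X < 4.8): A: 0.542857; B: 0.463869; C: 0.727273.
By total probability, P(X < 4.8) = 0.28·0.542857 + 0.22·0.463869 + 0.5·0.727273 = 0.617688.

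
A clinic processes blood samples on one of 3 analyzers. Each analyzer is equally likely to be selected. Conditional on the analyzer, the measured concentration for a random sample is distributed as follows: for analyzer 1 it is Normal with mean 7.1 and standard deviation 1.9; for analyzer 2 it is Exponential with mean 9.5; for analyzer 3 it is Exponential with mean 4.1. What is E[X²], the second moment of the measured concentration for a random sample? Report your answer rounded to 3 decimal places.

For each component E[X²] = Var + (mean)², giving 1: 54.02; 2: 180.5; 3: 33.62.
Overall E[X²] = 0.333333·54.02 + 0.333333·180.5 + 0.333333·33.62 = 89.38.

89.380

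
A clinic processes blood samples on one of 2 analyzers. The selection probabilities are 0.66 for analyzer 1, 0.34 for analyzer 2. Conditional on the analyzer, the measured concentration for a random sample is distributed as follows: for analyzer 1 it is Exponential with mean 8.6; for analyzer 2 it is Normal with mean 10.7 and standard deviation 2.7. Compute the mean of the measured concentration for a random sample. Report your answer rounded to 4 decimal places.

9.3140

Component means — 1: 8.6; 2: 10.7.
E[X] = 0.66·8.6 + 0.34·10.7 = 9.314.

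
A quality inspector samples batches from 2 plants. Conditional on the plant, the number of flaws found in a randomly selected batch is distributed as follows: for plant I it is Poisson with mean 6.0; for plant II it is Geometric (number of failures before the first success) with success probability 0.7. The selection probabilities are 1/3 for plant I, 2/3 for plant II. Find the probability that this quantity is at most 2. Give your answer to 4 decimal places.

0.6693

Conditional on each plant, P(X ≤ 2): I: 0.0619688; II: 0.973.
By total probability, P(X ≤ 2) = 0.333333·0.0619688 + 0.666667·0.973 = 0.669323.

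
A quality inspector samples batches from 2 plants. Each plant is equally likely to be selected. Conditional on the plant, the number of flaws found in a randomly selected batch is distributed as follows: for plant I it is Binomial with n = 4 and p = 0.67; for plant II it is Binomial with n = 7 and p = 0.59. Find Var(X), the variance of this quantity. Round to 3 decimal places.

Per component, I: μ=2.68, E[X²]=8.0668; II: μ=4.13, E[X²]=18.7502.
E[X] = 0.5·2.68 + 0.5·4.13 = 3.405.
E[X²] = 0.5·8.0668 + 0.5·18.7502 = 13.4085.
Var(X) = E[X²] − (E[X])² = 13.4085 − 11.594 = 1.81447.

1.814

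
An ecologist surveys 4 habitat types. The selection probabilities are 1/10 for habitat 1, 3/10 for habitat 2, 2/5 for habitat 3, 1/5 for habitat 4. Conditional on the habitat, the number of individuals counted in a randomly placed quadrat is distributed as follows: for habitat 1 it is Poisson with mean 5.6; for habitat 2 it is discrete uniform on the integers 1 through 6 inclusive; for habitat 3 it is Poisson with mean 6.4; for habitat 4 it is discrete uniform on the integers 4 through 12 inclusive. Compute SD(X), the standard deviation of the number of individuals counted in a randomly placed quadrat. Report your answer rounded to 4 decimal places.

2.8338

Per component, 1: μ=5.6, E[X²]=36.96; 2: μ=3.5, E[X²]=15.1667; 3: μ=6.4, E[X²]=47.36; 4: μ=8, E[X²]=70.6667.
E[X] = 0.1·5.6 + 0.3·3.5 + 0.4·6.4 + 0.2·8 = 5.77.
E[X²] = 0.1·36.96 + 0.3·15.1667 + 0.4·47.36 + 0.2·70.6667 = 41.3233.
Var(X) = E[X²] − (E[X])² = 41.3233 − 33.2929 = 8.03043.
SD(X) = √8.03043 = 2.8338.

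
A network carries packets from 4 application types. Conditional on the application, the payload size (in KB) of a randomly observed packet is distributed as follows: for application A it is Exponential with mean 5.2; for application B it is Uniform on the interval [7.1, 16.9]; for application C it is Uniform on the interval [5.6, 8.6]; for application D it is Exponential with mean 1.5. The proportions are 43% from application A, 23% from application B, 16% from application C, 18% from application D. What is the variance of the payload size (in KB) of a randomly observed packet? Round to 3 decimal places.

Per component, A: μ=5.2, E[X²]=54.08; B: μ=12, E[X²]=152.003; C: μ=7.1, E[X²]=51.16; D: μ=1.5, E[X²]=4.5.
E[X] = 0.43·5.2 + 0.23·12 + 0.16·7.1 + 0.18·1.5 = 6.402.
E[X²] = 0.43·54.08 + 0.23·152.003 + 0.16·51.16 + 0.18·4.5 = 67.2108.
Var(X) = E[X²] − (E[X])² = 67.2108 − 40.9856 = 26.2252.

26.225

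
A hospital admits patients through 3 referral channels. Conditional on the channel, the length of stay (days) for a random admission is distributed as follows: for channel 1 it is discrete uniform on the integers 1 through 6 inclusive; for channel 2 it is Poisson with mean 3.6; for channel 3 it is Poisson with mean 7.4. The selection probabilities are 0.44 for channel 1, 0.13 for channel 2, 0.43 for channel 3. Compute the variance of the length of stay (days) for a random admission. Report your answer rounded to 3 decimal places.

8.619

Per component, 1: μ=3.5, E[X²]=15.1667; 2: μ=3.6, E[X²]=16.56; 3: μ=7.4, E[X²]=62.16.
E[X] = 0.44·3.5 + 0.13·3.6 + 0.43·7.4 = 5.19.
E[X²] = 0.44·15.1667 + 0.13·16.56 + 0.43·62.16 = 35.5549.
Var(X) = E[X²] − (E[X])² = 35.5549 − 26.9361 = 8.61883.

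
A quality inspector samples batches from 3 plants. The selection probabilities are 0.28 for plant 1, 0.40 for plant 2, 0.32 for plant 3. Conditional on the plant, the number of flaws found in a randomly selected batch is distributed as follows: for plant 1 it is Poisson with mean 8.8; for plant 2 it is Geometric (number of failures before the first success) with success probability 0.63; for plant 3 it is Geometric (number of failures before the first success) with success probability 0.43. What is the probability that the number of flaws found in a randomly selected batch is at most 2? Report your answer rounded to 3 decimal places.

Conditional on each plant, P(X ≤ 2): 1: 0.00731357; 2: 0.949347; 3: 0.814807.
By total probability, P(X ≤ 2) = 0.28·0.00731357 + 0.4·0.949347 + 0.32·0.814807 = 0.642525.

0.643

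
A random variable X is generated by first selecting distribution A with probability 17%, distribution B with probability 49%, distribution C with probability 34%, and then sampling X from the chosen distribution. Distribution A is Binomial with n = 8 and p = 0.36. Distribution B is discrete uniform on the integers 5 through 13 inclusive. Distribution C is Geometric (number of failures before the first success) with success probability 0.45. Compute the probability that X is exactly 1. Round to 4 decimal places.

0.1057

Conditional on each component, P(X = 1): A: 0.126664; B: 0; C: 0.2475.
By total probability, P(X = 1) = 0.17·0.126664 + 0.49·0 + 0.34·0.2475 = 0.105683.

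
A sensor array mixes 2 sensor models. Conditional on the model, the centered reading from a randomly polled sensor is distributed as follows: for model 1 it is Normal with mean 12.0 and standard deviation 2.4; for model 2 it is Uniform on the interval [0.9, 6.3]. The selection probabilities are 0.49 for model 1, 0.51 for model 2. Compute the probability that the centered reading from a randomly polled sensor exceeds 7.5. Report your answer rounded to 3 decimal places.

Conditional on each model, P(X > 7.5): 1: 0.969604; 2: 0.
By total probability, P(X > 7.5) = 0.49·0.969604 + 0.51·0 = 0.475106.

0.475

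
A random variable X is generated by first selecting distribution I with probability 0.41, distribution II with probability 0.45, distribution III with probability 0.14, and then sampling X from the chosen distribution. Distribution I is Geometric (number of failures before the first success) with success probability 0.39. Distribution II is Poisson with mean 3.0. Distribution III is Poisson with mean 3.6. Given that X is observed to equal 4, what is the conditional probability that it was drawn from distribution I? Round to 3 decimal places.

Likelihoods P(X=4 | ·): I: 0.0539988; II: 0.168031; III: 0.191222.
Posterior ∝ prior × likelihood. Numerator for I: 0.41·0.0539988 = 0.0221395.
Normalizing constant: 0.41·0.0539988 + 0.45·0.168031 + 0.14·0.191222 = 0.124525.
P(I | observation) = 0.0221395 / 0.124525 = 0.177792.

0.178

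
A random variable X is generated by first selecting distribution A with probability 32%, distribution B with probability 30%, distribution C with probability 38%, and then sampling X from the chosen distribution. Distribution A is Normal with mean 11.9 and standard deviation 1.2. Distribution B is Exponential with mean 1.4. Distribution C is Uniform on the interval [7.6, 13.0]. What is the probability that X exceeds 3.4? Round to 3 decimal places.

Conditional on each component, P(X > 3.4): A: 1; B: 0.0881627; C: 1.
By total probability, P(X > 3.4) = 0.32·1 + 0.3·0.0881627 + 0.38·1 = 0.726449.

0.726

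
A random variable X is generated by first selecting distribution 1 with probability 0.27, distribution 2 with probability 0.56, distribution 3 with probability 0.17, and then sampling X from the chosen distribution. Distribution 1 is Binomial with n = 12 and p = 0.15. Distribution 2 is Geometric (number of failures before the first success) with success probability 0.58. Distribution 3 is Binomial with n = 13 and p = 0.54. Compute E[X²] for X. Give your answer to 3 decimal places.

For each component E[X²] = Var + (mean)², giving 1: 4.77; 2: 1.77289; 3: 52.5096.
Overall E[X²] = 0.27·4.77 + 0.56·1.77289 + 0.17·52.5096 = 11.2074.

11.207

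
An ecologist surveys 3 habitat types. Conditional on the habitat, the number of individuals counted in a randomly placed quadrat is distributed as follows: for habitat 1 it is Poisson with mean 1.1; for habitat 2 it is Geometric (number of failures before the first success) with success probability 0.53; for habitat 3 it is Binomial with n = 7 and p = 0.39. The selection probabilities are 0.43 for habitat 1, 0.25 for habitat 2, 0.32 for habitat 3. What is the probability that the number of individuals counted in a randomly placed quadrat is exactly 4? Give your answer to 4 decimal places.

Conditional on each habitat, P(X = 4): 1: 0.0203065; 2: 0.0258623; 3: 0.183788.
By total probability, P(X = 4) = 0.43·0.0203065 + 0.25·0.0258623 + 0.32·0.183788 = 0.0740094.

0.0740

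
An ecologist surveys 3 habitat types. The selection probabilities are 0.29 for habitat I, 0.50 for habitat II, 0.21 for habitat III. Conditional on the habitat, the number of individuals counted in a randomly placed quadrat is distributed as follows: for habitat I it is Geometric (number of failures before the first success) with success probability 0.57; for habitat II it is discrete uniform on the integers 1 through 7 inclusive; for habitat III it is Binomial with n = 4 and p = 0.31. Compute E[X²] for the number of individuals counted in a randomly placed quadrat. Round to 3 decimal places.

For each component E[X²] = Var + (mean)², giving I: 1.89258; II: 20; III: 2.3932.
Overall E[X²] = 0.29·1.89258 + 0.5·20 + 0.21·2.3932 = 11.0514.

11.051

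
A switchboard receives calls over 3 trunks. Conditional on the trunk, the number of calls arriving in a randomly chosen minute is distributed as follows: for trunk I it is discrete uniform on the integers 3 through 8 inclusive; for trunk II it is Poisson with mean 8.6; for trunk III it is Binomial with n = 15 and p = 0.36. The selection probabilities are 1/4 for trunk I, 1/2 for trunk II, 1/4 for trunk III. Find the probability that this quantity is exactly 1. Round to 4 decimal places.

0.0034

Conditional on each trunk, P(X = 1): I: 0; II: 0.00158331; III: 0.0104451.
By total probability, P(X = 1) = 0.25·0 + 0.5·0.00158331 + 0.25·0.0104451 = 0.00340293.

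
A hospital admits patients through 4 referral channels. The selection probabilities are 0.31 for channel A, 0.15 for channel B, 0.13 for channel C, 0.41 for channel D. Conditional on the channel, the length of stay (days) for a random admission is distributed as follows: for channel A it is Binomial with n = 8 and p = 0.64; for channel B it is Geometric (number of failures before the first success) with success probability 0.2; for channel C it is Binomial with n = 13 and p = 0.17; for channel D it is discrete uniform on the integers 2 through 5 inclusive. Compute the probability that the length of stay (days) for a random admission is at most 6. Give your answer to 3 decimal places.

Conditional on each channel, P(X ≤ 6): A: 0.845189; B: 0.790285; C: 0.997301; D: 1.
By total probability, P(X ≤ 6) = 0.31·0.845189 + 0.15·0.790285 + 0.13·0.997301 + 0.41·1 = 0.9202.

0.920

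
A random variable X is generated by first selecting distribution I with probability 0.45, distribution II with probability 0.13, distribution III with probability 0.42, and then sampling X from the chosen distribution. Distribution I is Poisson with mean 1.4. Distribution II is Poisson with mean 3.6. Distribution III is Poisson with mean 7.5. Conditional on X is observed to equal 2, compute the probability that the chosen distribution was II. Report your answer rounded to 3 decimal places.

0.166

Likelihoods P(X=2 | ·): I: 0.241665; II: 0.177058; III: 0.0155555.
Posterior ∝ prior × likelihood. Numerator for II: 0.13·0.177058 = 0.0230175.
Normalizing constant: 0.45·0.241665 + 0.13·0.177058 + 0.42·0.0155555 = 0.1383.
P(II | observation) = 0.0230175 / 0.1383 = 0.166432.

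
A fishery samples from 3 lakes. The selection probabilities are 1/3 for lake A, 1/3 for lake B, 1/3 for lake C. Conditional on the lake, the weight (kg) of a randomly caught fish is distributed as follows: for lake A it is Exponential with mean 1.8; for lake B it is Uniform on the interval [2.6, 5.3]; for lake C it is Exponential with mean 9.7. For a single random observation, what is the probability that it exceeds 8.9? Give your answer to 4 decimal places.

0.1355

Conditional on each lake, P(X > 8.9): A: 0.00712287; B: 0; C: 0.399506.
By total probability, P(X > 8.9) = 0.333333·0.00712287 + 0.333333·0 + 0.333333·0.399506 = 0.135543.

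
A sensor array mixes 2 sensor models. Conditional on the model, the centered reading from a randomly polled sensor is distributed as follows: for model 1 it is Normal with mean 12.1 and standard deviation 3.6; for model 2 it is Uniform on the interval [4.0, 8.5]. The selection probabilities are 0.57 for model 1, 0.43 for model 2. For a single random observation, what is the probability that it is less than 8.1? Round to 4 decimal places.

Conditional on each model, P(X < 8.1): 1: 0.13326; 2: 0.911111.
By total probability, P(X < 8.1) = 0.57·0.13326 + 0.43·0.911111 = 0.467736.

0.4677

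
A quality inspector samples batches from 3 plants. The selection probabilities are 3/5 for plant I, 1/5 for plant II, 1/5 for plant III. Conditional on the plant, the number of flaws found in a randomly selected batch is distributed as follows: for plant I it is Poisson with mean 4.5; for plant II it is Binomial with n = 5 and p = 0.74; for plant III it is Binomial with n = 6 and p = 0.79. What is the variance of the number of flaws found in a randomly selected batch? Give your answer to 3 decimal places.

3.218

Per component, I: μ=4.5, E[X²]=24.75; II: μ=3.7, E[X²]=14.652; III: μ=4.74, E[X²]=23.463.
E[X] = 0.6·4.5 + 0.2·3.7 + 0.2·4.74 = 4.388.
E[X²] = 0.6·24.75 + 0.2·14.652 + 0.2·23.463 = 22.473.
Var(X) = E[X²] − (E[X])² = 22.473 − 19.2545 = 3.21846.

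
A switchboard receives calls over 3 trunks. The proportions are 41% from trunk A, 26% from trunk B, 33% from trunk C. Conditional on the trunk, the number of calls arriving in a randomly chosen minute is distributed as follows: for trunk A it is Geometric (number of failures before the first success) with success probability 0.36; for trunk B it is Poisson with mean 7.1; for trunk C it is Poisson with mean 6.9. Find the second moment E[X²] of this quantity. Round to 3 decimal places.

For each component E[X²] = Var + (mean)², giving A: 8.09877; B: 57.51; C: 54.51.
Overall E[X²] = 0.41·8.09877 + 0.26·57.51 + 0.33·54.51 = 36.2614.

36.261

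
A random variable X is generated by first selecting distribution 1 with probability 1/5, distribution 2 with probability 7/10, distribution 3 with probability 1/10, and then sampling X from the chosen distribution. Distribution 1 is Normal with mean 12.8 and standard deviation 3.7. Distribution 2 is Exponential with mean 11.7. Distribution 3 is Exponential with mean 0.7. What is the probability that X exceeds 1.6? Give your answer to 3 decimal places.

0.820

Conditional on each component, P(X > 1.6): 1: 0.998765; 2: 0.872186; 3: 0.101701.
By total probability, P(X > 1.6) = 0.2·0.998765 + 0.7·0.872186 + 0.1·0.101701 = 0.820454.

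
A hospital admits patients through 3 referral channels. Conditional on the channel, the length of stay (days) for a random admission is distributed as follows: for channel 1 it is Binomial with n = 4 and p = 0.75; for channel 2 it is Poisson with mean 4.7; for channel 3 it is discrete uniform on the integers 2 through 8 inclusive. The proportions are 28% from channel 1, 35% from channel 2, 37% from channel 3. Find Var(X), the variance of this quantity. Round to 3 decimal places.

4.044

Per component, 1: μ=3, E[X²]=9.75; 2: μ=4.7, E[X²]=26.79; 3: μ=5, E[X²]=29.
E[X] = 0.28·3 + 0.35·4.7 + 0.37·5 = 4.335.
E[X²] = 0.28·9.75 + 0.35·26.79 + 0.37·29 = 22.8365.
Var(X) = E[X²] − (E[X])² = 22.8365 − 18.7922 = 4.04428.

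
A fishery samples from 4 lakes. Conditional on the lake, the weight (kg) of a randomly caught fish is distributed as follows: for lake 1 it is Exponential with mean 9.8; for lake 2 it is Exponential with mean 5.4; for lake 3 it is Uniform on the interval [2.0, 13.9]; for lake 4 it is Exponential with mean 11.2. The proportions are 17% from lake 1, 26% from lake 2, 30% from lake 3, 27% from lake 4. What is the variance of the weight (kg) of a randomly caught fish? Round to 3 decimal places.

66.162

Per component, 1: μ=9.8, E[X²]=192.08; 2: μ=5.4, E[X²]=58.32; 3: μ=7.95, E[X²]=75.0033; 4: μ=11.2, E[X²]=250.88.
E[X] = 0.17·9.8 + 0.26·5.4 + 0.3·7.95 + 0.27·11.2 = 8.479.
E[X²] = 0.17·192.08 + 0.26·58.32 + 0.3·75.0033 + 0.27·250.88 = 138.055.
Var(X) = E[X²] − (E[X])² = 138.055 − 71.8934 = 66.162.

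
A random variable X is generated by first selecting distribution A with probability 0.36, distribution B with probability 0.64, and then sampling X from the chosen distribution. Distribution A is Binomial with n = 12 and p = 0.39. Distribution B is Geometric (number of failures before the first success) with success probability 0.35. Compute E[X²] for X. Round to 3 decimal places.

14.516

For each component E[X²] = Var + (mean)², giving A: 24.7572; B: 8.7551.
Overall E[X²] = 0.36·24.7572 + 0.64·8.7551 = 14.5159.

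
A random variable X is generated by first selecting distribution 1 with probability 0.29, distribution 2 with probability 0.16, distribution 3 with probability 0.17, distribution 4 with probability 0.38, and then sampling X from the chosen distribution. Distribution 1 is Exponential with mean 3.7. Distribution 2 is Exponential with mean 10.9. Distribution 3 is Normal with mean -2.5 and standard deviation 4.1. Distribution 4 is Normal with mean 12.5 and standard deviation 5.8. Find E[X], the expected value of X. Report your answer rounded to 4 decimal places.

7.1420

Component means — 1: 3.7; 2: 10.9; 3: -2.5; 4: 12.5.
E[X] = 0.29·3.7 + 0.16·10.9 + 0.17·-2.5 + 0.38·12.5 = 7.142.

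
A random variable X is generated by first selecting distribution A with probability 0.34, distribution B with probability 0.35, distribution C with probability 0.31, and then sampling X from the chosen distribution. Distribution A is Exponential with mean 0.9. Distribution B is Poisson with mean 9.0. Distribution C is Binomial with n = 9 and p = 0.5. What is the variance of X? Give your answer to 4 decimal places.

Per component, A: μ=0.9, E[X²]=1.62; B: μ=9, E[X²]=90; C: μ=4.5, E[X²]=22.5.
E[X] = 0.34·0.9 + 0.35·9 + 0.31·4.5 = 4.851.
E[X²] = 0.34·1.62 + 0.35·90 + 0.31·22.5 = 39.0258.
Var(X) = E[X²] − (E[X])² = 39.0258 − 23.5322 = 15.4936.

15.4936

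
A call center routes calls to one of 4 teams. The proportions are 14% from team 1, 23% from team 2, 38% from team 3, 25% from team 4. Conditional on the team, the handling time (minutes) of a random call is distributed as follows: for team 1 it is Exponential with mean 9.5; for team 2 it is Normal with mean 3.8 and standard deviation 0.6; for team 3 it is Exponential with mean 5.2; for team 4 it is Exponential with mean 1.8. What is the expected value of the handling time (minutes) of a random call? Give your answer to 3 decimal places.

Component means — 1: 9.5; 2: 3.8; 3: 5.2; 4: 1.8.
E[X] = 0.14·9.5 + 0.23·3.8 + 0.38·5.2 + 0.25·1.8 = 4.63.

4.630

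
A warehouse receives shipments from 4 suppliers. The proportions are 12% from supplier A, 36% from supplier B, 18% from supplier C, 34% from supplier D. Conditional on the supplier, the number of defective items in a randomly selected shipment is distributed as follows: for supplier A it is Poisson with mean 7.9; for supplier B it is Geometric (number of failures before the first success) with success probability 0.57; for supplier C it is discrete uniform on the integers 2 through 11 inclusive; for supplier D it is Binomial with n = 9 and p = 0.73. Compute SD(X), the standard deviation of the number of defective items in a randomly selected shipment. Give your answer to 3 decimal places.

Per component, A: μ=7.9, E[X²]=70.31; B: μ=0.754386, E[X²]=1.89258; C: μ=6.5, E[X²]=50.5; D: μ=6.57, E[X²]=44.9388.
E[X] = 0.12·7.9 + 0.36·0.754386 + 0.18·6.5 + 0.34·6.57 = 4.62338.
E[X²] = 0.12·70.31 + 0.36·1.89258 + 0.18·50.5 + 0.34·44.9388 = 33.4877.
Var(X) = E[X²] − (E[X])² = 33.4877 − 21.3756 = 12.1121.
SD(X) = √12.1121 = 3.48024.

3.480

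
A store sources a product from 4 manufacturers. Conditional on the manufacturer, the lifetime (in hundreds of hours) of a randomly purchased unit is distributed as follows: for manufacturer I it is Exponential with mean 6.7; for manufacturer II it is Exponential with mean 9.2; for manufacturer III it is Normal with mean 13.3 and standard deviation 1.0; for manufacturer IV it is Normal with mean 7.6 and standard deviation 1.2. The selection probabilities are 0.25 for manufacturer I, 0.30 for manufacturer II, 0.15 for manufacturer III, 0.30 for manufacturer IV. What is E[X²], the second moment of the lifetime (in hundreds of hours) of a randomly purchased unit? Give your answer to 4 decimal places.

For each component E[X²] = Var + (mean)², giving I: 89.78; II: 169.28; III: 177.89; IV: 59.2.
Overall E[X²] = 0.25·89.78 + 0.3·169.28 + 0.15·177.89 + 0.3·59.2 = 117.672.

117.6725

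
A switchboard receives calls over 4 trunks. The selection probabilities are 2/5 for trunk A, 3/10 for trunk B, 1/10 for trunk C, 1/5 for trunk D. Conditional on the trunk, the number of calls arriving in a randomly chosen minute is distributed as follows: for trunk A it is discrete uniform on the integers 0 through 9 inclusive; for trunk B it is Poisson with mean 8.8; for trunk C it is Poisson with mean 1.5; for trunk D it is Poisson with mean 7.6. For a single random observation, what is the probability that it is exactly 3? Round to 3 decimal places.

0.065

Conditional on each trunk, P(X = 3): A: 0.1; B: 0.0171201; C: 0.125511; D: 0.0366144.
By total probability, P(X = 3) = 0.4·0.1 + 0.3·0.0171201 + 0.1·0.125511 + 0.2·0.0366144 = 0.06501.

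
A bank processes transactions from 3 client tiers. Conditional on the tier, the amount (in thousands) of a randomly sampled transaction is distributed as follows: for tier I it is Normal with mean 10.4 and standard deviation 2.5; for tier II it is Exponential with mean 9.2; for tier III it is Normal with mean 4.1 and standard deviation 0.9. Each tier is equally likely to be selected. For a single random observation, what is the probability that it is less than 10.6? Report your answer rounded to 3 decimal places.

Conditional on each tier, P(X < 10.6): I: 0.531881; II: 0.684051; III: 1.
By total probability, P(X < 10.6) = 0.333333·0.531881 + 0.333333·0.684051 + 0.333333·1 = 0.738644.

0.739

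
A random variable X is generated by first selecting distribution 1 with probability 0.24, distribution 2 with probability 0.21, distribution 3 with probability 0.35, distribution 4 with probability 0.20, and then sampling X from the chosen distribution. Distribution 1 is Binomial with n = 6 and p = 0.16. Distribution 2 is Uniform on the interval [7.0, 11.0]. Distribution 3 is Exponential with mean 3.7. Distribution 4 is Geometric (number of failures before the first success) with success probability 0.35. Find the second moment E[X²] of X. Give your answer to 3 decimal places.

29.039

For each component E[X²] = Var + (mean)², giving 1: 1.728; 2: 82.3333; 3: 27.38; 4: 8.7551.
Overall E[X²] = 0.24·1.728 + 0.21·82.3333 + 0.35·27.38 + 0.2·8.7551 = 29.0387.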